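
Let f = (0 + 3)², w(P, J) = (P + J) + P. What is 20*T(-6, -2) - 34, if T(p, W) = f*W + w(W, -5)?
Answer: -574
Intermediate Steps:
w(P, J) = J + 2*P (w(P, J) = (J + P) + P = J + 2*P)
f = 9 (f = 3² = 9)
T(p, W) = -5 + 11*W (T(p, W) = 9*W + (-5 + 2*W) = -5 + 11*W)
20*T(-6, -2) - 34 = 20*(-5 + 11*(-2)) - 34 = 20*(-5 - 22) - 34 = 20*(-27) - 34 = -540 - 34 = -574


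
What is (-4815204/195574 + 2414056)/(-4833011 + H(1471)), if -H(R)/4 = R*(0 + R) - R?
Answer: -236060886470/1318412347417 ≈ -0.17905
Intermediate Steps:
H(R) = -4*R² + 4*R (H(R) = -4*(R*(0 + R) - R) = -4*(R*R - R) = -4*(R² - R) = -4*R² + 4*R)
(-4815204/195574 + 2414056)/(-4833011 + H(1471)) = (-4815204/195574 + 2414056)/(-4833011 + 4*1471*(1 - 1*1471)) = (-4815204*1/195574 + 2414056)/(-4833011 + 4*1471*(1 - 1471)) = (-2407602/97787 + 2414056)/(-4833011 + 4*1471*(-1470)) = 236060886470/(97787*(-4833011 - 8649480)) = (236060886470/97787)/(-13482491) = (236060886470/97787)*(-1/13482491) = -236060886470/1318412347417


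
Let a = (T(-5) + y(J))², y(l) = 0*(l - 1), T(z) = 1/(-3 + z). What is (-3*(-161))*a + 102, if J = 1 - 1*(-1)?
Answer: 7011/64 ≈ 109.55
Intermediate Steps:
J = 2 (J = 1 + 1 = 2)
y(l) = 0 (y(l) = 0*(-1 + l) = 0)
a = 1/64 (a = (1/(-3 - 5) + 0)² = (1/(-8) + 0)² = (-⅛ + 0)² = (-⅛)² = 1/64 ≈ 0.015625)
(-3*(-161))*a + 102 = -3*(-161)*(1/64) + 102 = 483*(1/64) + 102 = 483/64 + 102 = 7011/64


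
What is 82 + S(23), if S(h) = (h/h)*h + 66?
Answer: 171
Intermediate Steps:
S(h) = 66 + h (S(h) = 1*h + 66 = h + 66 = 66 + h)
82 + S(23) = 82 + (66 + 23) = 82 + 89 = 171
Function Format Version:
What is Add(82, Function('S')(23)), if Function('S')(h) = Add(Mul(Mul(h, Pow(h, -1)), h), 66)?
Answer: 171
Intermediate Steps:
Function('S')(h) = Add(66, h) (Function('S')(h) = Add(Mul(1, h), 66) = Add(h, 66) = Add(66, h))
Add(82, Function('S')(23)) = Add(82, Add(66, 23)) = Add(82, 89) = 171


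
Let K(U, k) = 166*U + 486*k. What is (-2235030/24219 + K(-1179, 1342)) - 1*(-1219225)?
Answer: 13527366769/8073 ≈ 1.6756e+6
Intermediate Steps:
(-2235030/24219 + K(-1179, 1342)) - 1*(-1219225) = (-2235030/24219 + (166*(-1179) + 486*1342)) - 1*(-1219225) = (-2235030*1/24219 + (-195714 + 652212)) + 1219225 = (-745010/8073 + 456498) + 1219225 = 3684563344/8073 + 1219225 = 13527366769/8073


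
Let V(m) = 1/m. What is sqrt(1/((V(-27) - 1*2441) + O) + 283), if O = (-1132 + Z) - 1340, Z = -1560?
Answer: sqrt(2161075398157)/87386 ≈ 16.823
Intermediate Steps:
O = -4032 (O = (-1132 - 1560) - 1340 = -2692 - 1340 = -4032)
sqrt(1/((V(-27) - 1*2441) + O) + 283) = sqrt(1/((1/(-27) - 1*2441) - 4032) + 283) = sqrt(1/((-1/27 - 2441) - 4032) + 283) = sqrt(1/(-65908/27 - 4032) + 283) = sqrt(1/(-174772/27) + 283) = sqrt(-27/174772 + 283) = sqrt(49460449/174772) = sqrt(2161075398157)/87386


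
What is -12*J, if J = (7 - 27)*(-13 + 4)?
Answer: -2160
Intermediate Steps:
J = 180 (J = -20*(-9) = 180)
-12*J = -12*180 = -2160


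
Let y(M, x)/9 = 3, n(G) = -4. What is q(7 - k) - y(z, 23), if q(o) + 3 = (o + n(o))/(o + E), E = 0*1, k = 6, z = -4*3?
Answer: -33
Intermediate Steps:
z = -12
y(M, x) = 27 (y(M, x) = 9*3 = 27)
E = 0
q(o) = -3 + (-4 + o)/o (q(o) = -3 + (o - 4)/(o + 0) = -3 + (-4 + o)/o)
q(7 - k) - y(z, 23) = (-2 - 4/(7 - 1*6)) - 1*27 = (-2 - 4/(7 - 6)) - 27 = (-2 - 4/1) - 27 = (-2 - 4*1) - 27 = (-2 - 4) - 27 = -6 - 27 = -33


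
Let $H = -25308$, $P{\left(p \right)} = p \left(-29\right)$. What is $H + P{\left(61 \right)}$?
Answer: $-27077$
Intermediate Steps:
$P{\left(p \right)} = - 29 p$
$H + P{\left(61 \right)} = -25308 - 1769 = -27077$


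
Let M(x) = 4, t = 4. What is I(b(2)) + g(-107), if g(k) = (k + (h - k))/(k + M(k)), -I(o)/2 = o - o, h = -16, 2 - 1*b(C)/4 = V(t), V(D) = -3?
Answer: 16/103 ≈ 0.15534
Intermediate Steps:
b(C) = 20 (b(C) = 8 - 4*(-3) = 8 + 12 = 20)
I(o) = 0 (I(o) = -2*(o - o) = -2*0 = 0)
g(k) = -16/(4 + k) (g(k) = (k + (-16 - k))/(k + 4) = -16/(4 + k))
I(b(2)) + g(-107) = 0 - 16/(4 - 107) = 0 - 16/(-103) = 0 - 16*(-1/103) = 0 + 16/103 = 16/103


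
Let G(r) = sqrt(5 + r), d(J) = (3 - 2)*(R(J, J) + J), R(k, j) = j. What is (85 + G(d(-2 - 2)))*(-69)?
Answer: -5865 - 69*I*sqrt(3) ≈ -5865.0 - 119.51*I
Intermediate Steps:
d(J) = 2*J (d(J) = (3 - 2)*(J + J) = 1*(2*J) = 2*J)
(85 + G(d(-2 - 2)))*(-69) = (85 + sqrt(5 + 2*(-2 - 2)))*(-69) = (85 + sqrt(5 + 2*(-4)))*(-69) = (85 + sqrt(5 - 8))*(-69) = (85 + sqrt(-3))*(-69) = (85 + I*sqrt(3))*(-69) = -5865 - 69*I*sqrt(3)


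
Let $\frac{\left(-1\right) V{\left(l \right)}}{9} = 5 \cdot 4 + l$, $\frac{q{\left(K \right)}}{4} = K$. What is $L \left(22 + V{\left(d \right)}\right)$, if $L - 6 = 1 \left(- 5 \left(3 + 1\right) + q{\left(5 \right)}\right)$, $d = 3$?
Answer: $-1110$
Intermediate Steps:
$q{\left(K \right)} = 4 K$
$L = 6$ ($L = 6 + 1 \left(- 5 \left(3 + 1\right) + 4 \cdot 5\right) = 6 + 1 \left(\left(-5\right) 4 + 20\right) = 6 + 1 \left(-20 + 20\right) = 6 + 1 \cdot 0 = 6 + 0 = 6$)
$V{\left(l \right)} = -180 - 9 l$ ($V{\left(l \right)} = - 9 \left(5 \cdot 4 + l\right) = - 9 \left(20 + l\right) = -180 - 9 l$)
$L \left(22 + V{\left(d \right)}\right) = 6 \left(22 - 207\right) = 6 \left(-185\right) = -1110$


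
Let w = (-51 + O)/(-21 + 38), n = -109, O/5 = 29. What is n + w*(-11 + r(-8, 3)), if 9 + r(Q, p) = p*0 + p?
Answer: -203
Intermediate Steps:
O = 145 (O = 5*29 = 145)
w = 94/17 (w = (-51 + 145)/(-21 + 38) = 94/17 ≈ 5.5294)
r(Q, p) = -9 + p (r(Q, p) = -9 + (p*0 + p) = -9 + (0 + p) = -9 + p)
n + w*(-11 + r(-8, 3)) = -109 + 94*(-11 + (-9 + 3))/17 = -109 + 94*(-11 - 6)/17 = -109 + (94/17)*(-17) = -109 - 94 = -203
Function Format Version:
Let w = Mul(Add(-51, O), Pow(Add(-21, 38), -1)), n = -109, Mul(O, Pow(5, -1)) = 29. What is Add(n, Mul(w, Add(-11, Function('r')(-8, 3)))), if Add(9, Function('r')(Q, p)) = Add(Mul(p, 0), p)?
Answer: -203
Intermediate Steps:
O = 145 (O = Mul(5, 29) = 145)
w = Rational(94, 17) (w = Mul(Add(-51, 145), Pow(Add(-21, 38), -1)) = Mul(94, Pow(17, -1)) = Mul(94, Rational(1, 17)) = Rational(94, 17) ≈ 5.5294)
Function('r')(Q, p) = Add(-9, p) (Function('r')(Q, p) = Add(-9, Add(Mul(p, 0), p)) = Add(-9, Add(0, p)) = Add(-9, p))
Add(n, Mul(w, Add(-11, Function('r')(-8, 3)))) = Add(-109, Mul(Rational(94, 17), Add(-11, Add(-9, 3)))) = Add(-109, Mul(Rational(94, 17), Add(-11, -6))) = Add(-109, Mul(Rational(94, 17), -17)) = Add(-109, -94) = -203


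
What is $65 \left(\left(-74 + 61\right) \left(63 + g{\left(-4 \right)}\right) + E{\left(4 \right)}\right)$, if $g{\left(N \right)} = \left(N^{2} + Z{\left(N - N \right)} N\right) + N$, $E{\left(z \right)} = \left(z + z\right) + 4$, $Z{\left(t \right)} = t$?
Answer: $-62595$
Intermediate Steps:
$E{\left(z \right)} = 4 + 2 z$ ($E{\left(z \right)} = 2 z + 4 = 4 + 2 z$)
$g{\left(N \right)} = N + N^{2}$ ($g{\left(N \right)} = \left(N^{2} + \left(N - N\right) N\right) + N = \left(N^{2} + 0 N\right) + N = \left(N^{2} + 0\right) + N = N^{2} + N = N + N^{2}$)
$65 \left(\left(-74 + 61\right) \left(63 + g{\left(-4 \right)}\right) + E{\left(4 \right)}\right) = 65 \left(\left(-74 + 61\right) \left(63 - 4 \left(1 - 4\right)\right) + \left(4 + 2 \cdot 4\right)\right) = 65 \left(- 13 \left(63 - -12\right) + \left(4 + 8\right)\right) = 65 \left(- 13 \left(63 + 12\right) + 12\right) = 65 \left(\left(-13\right) 75 + 12\right) = 65 \left(-975 + 12\right) = 65 \left(-963\right) = -62595$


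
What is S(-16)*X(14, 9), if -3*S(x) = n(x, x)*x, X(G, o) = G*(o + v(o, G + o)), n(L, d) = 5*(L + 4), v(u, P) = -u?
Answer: 0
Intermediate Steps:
n(L, d) = 20 + 5*L (n(L, d) = 5*(4 + L) = 20 + 5*L)
X(G, o) = 0 (X(G, o) = G*(o - o) = G*0 = 0)
S(x) = -x*(20 + 5*x)/3 (S(x) = -(20 + 5*x)*x/3 = -x*(20 + 5*x)/3)
S(-16)*X(14, 9) = -5/3*(-16)*(4 - 16)*0 = -5/3*(-16)*(-12)*0 = -320*0 = 0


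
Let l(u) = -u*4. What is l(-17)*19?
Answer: 1292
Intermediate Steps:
l(u) = -4*u
l(-17)*19 = -4*(-17)*19 = 68*19 = 1292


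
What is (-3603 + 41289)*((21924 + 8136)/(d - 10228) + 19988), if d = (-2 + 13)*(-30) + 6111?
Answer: 3348648923136/4447 ≈ 7.5301e+8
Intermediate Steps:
d = 5781 (d = 11*(-30) + 6111 = -330 + 6111 = 5781)
(-3603 + 41289)*((21924 + 8136)/(d - 10228) + 19988) = (-3603 + 41289)*((21924 + 8136)/(5781 - 10228) + 19988) = 37686*(30060/(-4447) + 19988) = 37686*(30060*(-1/4447) + 19988) = 37686*(-30060/4447 + 19988) = 37686*(88856576/4447) = 3348648923136/4447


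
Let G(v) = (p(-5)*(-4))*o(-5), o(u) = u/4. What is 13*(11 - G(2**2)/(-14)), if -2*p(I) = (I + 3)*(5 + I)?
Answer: 143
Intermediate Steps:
p(I) = -(3 + I)*(5 + I)/2 (p(I) = -(I + 3)*(5 + I)/2 = -(3 + I)*(5 + I)/2)
o(u) = u/4 (o(u) = u*(1/4) = u/4)
G(v) = 0 (G(v) = ((-15/2 - 4*(-5) - 1/2*(-5)**2)*(-4))*((1/4)*(-5)) = ((-15/2 + 20 - 1/2*25)*(-4))*(-5/4) = ((-15/2 + 20 - 25/2)*(-4))*(-5/4) = (0*(-4))*(-5/4) = 0*(-5/4) = 0)
13*(11 - G(2**2)/(-14)) = 13*(11 - 1*0/(-14)) = 13*(11 + 0*(-1/14)) = 13*(11 + 0) = 13*11 = 143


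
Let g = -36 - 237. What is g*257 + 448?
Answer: -69713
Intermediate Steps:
g = -273
g*257 + 448 = -273*257 + 448 = -70161 + 448 = -69713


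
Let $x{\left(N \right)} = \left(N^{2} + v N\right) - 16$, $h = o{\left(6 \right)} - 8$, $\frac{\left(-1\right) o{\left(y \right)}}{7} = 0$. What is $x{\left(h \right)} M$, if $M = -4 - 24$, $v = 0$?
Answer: $-1344$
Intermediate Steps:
$o{\left(y \right)} = 0$ ($o{\left(y \right)} = \left(-7\right) 0 = 0$)
$M = -28$ ($M = -4 - 24 = -28$)
$h = -8$ ($h = 0 - 8 = -8$)
$x{\left(N \right)} = -16 + N^{2}$ ($x{\left(N \right)} = \left(N^{2} + 0 N\right) - 16 = \left(N^{2} + 0\right) - 16 = N^{2} - 16 = -16 + N^{2}$)
$x{\left(h \right)} M = \left(-16 + \left(-8\right)^{2}\right) \left(-28\right) = \left(-16 + 64\right) \left(-28\right) = 48 \left(-28\right) = -1344$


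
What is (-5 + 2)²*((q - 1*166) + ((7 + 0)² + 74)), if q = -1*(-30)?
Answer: -117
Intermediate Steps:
q = 30
(-5 + 2)²*((q - 1*166) + ((7 + 0)² + 74)) = (-5 + 2)²*((30 - 1*166) + ((7 + 0)² + 74)) = (-3)²*((30 - 166) + (7² + 74)) = 9*(-136 + (49 + 74)) = 9*(-136 + 123) = 9*(-13) = -117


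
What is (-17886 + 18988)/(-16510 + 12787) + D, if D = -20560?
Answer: -76545982/3723 ≈ -20560.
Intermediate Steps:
(-17886 + 18988)/(-16510 + 12787) + D = (-17886 + 18988)/(-16510 + 12787) - 20560 = 1102/(-3723) - 20560 = 1102*(-1/3723) - 20560 = -1102/3723 - 20560 = -76545982/3723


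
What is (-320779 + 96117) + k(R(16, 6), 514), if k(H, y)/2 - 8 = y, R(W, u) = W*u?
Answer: -223618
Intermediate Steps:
k(H, y) = 16 + 2*y
(-320779 + 96117) + k(R(16, 6), 514) = (-320779 + 96117) + (16 + 2*514) = -224662 + (16 + 1028) = -224662 + 1044 = -223618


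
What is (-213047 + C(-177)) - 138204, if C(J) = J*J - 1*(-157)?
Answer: -319765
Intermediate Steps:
C(J) = 157 + J**2 (C(J) = J**2 + 157 = 157 + J**2)
(-213047 + C(-177)) - 138204 = (-213047 + (157 + (-177)**2)) - 138204 = (-213047 + (157 + 31329)) - 138204 = (-213047 + 31486) - 138204 = -181561 - 138204 = -319765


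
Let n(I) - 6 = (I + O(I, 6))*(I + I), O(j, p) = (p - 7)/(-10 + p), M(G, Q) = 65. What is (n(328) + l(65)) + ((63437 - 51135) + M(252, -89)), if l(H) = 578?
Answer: 228283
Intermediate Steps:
O(j, p) = (-7 + p)/(-10 + p)
n(I) = 6 + 2*I*(1/4 + I) (n(I) = 6 + (I + (-7 + 6)/(-10 + 6))*(I + I) = 6 + (I - 1/(-4))*(2*I) = 6 + (I - 1/4*(-1))*(2*I) = 6 + (I + 1/4)*(2*I) = 6 + (1/4 + I)*(2*I) = 6 + 2*I*(1/4 + I))
(n(328) + l(65)) + ((63437 - 51135) + M(252, -89)) = ((6 + (1/2)*328 + 2*328**2) + 578) + ((63437 - 51135) + 65) = ((6 + 164 + 2*107584) + 578) + (12302 + 65) = ((6 + 164 + 215168) + 578) + 12367 = (215338 + 578) + 12367 = 215916 + 12367 = 228283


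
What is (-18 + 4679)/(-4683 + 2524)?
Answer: -4661/2159 ≈ -2.1589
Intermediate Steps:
(-18 + 4679)/(-4683 + 2524) = 4661/(-2159) = 4661*(-1/2159) = -4661/2159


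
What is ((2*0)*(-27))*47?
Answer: 0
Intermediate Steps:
((2*0)*(-27))*47 = (0*(-27))*47 = 0*47 = 0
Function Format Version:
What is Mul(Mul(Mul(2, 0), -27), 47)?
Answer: 0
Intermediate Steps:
Mul(Mul(Mul(2, 0), -27), 47) = Mul(Mul(0, -27), 47) = Mul(0, 47) = 0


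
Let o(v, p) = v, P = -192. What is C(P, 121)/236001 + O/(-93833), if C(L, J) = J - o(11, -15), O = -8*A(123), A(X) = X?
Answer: 242546614/22144681833 ≈ 0.010953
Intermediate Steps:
O = -984 (O = -8*123 = -984)
C(L, J) = -11 + J (C(L, J) = J - 1*11 = J - 11 = -11 + J)
C(P, 121)/236001 + O/(-93833) = (-11 + 121)/236001 - 984/(-93833) = 110*(1/236001) - 984*(-1/93833) = 110/236001 + 984/93833 = 242546614/22144681833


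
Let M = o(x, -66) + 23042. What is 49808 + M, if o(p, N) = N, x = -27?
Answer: 72784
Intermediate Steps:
M = 22976 (M = -66 + 23042 = 22976)
49808 + M = 49808 + 22976 = 72784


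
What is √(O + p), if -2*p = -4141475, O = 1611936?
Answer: √14730694/2 ≈ 1919.0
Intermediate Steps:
p = 4141475/2 (p = -½*(-4141475) = 4141475/2 ≈ 2.0707e+6)
√(O + p) = √(1611936 + 4141475/2) = √(7365347/2) = √14730694/2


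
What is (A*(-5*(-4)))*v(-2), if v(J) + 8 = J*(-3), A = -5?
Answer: 200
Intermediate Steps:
v(J) = -8 - 3*J (v(J) = -8 + J*(-3) = -8 - 3*J)
(A*(-5*(-4)))*v(-2) = (-(-25)*(-4))*(-8 - 3*(-2)) = (-5*20)*(-8 + 6) = -100*(-2) = 200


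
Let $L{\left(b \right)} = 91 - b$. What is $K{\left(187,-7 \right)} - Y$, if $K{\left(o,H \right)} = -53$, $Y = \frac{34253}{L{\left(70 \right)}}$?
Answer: $- \frac{35366}{21} \approx -1684.1$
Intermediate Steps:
$Y = \frac{34253}{21}$ ($Y = \frac{34253}{91 - 70} = \frac{34253}{21} \approx 1631.1$)
$K{\left(187,-7 \right)} - Y = -53 - \frac{34253}{21} = - \frac{35366}{21}$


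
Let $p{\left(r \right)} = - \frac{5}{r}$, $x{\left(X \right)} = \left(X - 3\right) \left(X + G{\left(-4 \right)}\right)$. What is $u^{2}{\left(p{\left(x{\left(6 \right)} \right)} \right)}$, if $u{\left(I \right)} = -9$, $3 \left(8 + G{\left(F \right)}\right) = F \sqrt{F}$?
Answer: $81$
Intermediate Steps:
$G{\left(F \right)} = -8 + \frac{F^{\frac{3}{2}}}{3}$ ($G{\left(F \right)} = -8 + \frac{F \sqrt{F}}{3} = -8 + \frac{F^{\frac{3}{2}}}{3}$)
$x{\left(X \right)} = \left(-3 + X\right) \left(-8 + X - \frac{8 i}{3}\right)$ ($x{\left(X \right)} = \left(X - 3\right) \left(X - \left(8 - \frac{\left(-4\right)^{\frac{3}{2}}}{3}\right)\right) = \left(-3 + X\right) \left(X - \left(8 - \frac{\left(-8\right) i}{3}\right)\right) = \left(-3 + X\right) \left(X - \left(8 + \frac{8 i}{3}\right)\right) = \left(-3 + X\right) \left(-8 + X - \frac{8 i}{3}\right)$)
$u^{2}{\left(p{\left(x{\left(6 \right)} \right)} \right)} = \left(-9\right)^{2} = 81$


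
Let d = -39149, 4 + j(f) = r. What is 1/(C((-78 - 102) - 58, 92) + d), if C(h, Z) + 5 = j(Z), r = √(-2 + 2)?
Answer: -1/39158 ≈ -2.5538e-5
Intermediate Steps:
r = 0 (r = √0 = 0)
j(f) = -4 (j(f) = -4 + 0 = -4)
C(h, Z) = -9 (C(h, Z) = -5 - 4 = -9)
1/(C((-78 - 102) - 58, 92) + d) = 1/(-9 - 39149) = 1/(-39158) = -1/39158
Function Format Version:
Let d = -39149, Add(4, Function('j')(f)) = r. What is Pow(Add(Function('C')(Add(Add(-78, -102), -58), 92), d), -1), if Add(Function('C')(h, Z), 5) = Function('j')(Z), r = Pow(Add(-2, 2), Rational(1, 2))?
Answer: Rational(-1, 39158) ≈ -2.5538e-5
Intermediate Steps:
r = 0 (r = Pow(0, Rational(1, 2)) = 0)
Function('j')(f) = -4 (Function('j')(f) = Add(-4, 0) = -4)
Function('C')(h, Z) = -9 (Function('C')(h, Z) = Add(-5, -4) = -9)
Pow(Add(Function('C')(Add(Add(-78, -102), -58), 92), d), -1) = Pow(Add(-9, -39149), -1) = Pow(-39158, -1) = Rational(-1, 39158)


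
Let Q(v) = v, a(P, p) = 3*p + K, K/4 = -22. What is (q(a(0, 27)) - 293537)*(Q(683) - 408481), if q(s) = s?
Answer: 119706656112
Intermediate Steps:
K = -88 (K = 4*(-22) = -88)
a(P, p) = -88 + 3*p (a(P, p) = 3*p - 88 = -88 + 3*p)
(q(a(0, 27)) - 293537)*(Q(683) - 408481) = ((-88 + 3*27) - 293537)*(683 - 408481) = ((-88 + 81) - 293537)*(-407798) = (-7 - 293537)*(-407798) = -293544*(-407798) = 119706656112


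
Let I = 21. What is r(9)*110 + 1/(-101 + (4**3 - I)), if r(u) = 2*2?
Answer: 25519/58 ≈ 439.98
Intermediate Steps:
r(u) = 4
r(9)*110 + 1/(-101 + (4**3 - I)) = 4*110 + 1/(-101 + (4**3 - 1*21)) = 440 + 1/(-101 + (64 - 21)) = 440 + 1/(-101 + 43) = 440 + 1/(-58) = 440 - 1/58 = 25519/58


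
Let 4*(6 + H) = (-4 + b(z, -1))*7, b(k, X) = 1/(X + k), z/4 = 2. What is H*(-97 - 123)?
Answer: 2805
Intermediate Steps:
z = 8 (z = 4*2 = 8)
H = -51/4 (H = -6 + ((-4 + 1/(-1 + 8))*7)/4 = -6 + ((-4 + 1/7)*7)/4 = -6 + (-27/7*7)/4 = -6 + (1/4)*(-27) = -6 - 27/4 = -51/4 ≈ -12.750)
H*(-97 - 123) = -51*(-97 - 123)/4 = -51/4*(-220) = 2805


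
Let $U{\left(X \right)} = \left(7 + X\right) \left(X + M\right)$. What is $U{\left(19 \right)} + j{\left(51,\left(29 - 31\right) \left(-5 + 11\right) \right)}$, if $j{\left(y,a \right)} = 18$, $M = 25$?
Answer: $1162$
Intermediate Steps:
$U{\left(X \right)} = \left(7 + X\right) \left(25 + X\right)$ ($U{\left(X \right)} = \left(7 + X\right) \left(X + 25\right) = \left(7 + X\right) \left(25 + X\right)$)
$U{\left(19 \right)} + j{\left(51,\left(29 - 31\right) \left(-5 + 11\right) \right)} = \left(175 + 19^{2} + 32 \cdot 19\right) + 18 = \left(175 + 361 + 608\right) + 18 = 1144 + 18 = 1162$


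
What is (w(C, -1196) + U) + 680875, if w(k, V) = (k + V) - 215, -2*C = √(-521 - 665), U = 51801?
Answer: 731265 - I*√1186/2 ≈ 7.3127e+5 - 17.219*I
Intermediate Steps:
C = -I*√1186/2 (C = -√(-521 - 665)/2 = -I*√1186/2 ≈ -17.219*I)
w(k, V) = -215 + V + k (w(k, V) = (V + k) - 215 = -215 + V + k)
(w(C, -1196) + U) + 680875 = ((-215 - 1196 - I*√1186/2) + 51801) + 680875 = ((-1411 - I*√1186/2) + 51801) + 680875 = (50390 - I*√1186/2) + 680875 = 731265 - I*√1186/2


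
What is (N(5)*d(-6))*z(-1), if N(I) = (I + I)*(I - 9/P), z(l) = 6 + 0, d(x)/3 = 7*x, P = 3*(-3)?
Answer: -45360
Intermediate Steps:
P = -9
d(x) = 21*x (d(x) = 3*(7*x) = 21*x)
z(l) = 6
N(I) = 2*I*(1 + I) (N(I) = (I + I)*(I - 9/(-9)) = (2*I)*(I - 9*(-1/9)) = (2*I)*(I + 1) = (2*I)*(1 + I) = 2*I*(1 + I))
(N(5)*d(-6))*z(-1) = ((2*5*(1 + 5))*(21*(-6)))*6 = ((2*5*6)*(-126))*6 = (60*(-126))*6 = -7560*6 = -45360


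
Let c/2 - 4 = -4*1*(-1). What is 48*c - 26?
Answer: 742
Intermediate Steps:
c = 16 (c = 8 + 2*(-4*1*(-1)) = 8 + 2*(-4*(-1)) = 8 + 2*4 = 8 + 8 = 16)
48*c - 26 = 48*16 - 26 = 768 - 26 = 742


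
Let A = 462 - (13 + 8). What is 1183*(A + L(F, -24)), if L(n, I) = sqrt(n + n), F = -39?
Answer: 521703 + 1183*I*sqrt(78) ≈ 5.217e+5 + 10448.0*I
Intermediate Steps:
A = 441 (A = 462 - 1*21 = 462 - 21 = 441)
L(n, I) = sqrt(2)*sqrt(n) (L(n, I) = sqrt(2*n) = sqrt(2)*sqrt(n))
1183*(A + L(F, -24)) = 1183*(441 + sqrt(2)*sqrt(-39)) = 1183*(441 + sqrt(2)*(I*sqrt(39))) = 1183*(441 + I*sqrt(78)) = 521703 + 1183*I*sqrt(78)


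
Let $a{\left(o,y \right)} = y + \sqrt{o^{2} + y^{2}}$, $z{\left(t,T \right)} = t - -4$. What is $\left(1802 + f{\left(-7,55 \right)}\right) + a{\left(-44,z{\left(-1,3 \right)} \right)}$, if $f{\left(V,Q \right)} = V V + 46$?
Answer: $1900 + \sqrt{1945} \approx 1944.1$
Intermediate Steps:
$z{\left(t,T \right)} = 4 + t$ ($z{\left(t,T \right)} = t + 4 = 4 + t$)
$f{\left(V,Q \right)} = 46 + V^{2}$ ($f{\left(V,Q \right)} = V^{2} + 46 = 46 + V^{2}$)
$\left(1802 + f{\left(-7,55 \right)}\right) + a{\left(-44,z{\left(-1,3 \right)} \right)} = \left(1802 + \left(46 + \left(-7\right)^{2}\right)\right) + \left(\left(4 - 1\right) + \sqrt{\left(-44\right)^{2} + \left(4 - 1\right)^{2}}\right) = \left(1802 + \left(46 + 49\right)\right) + \left(3 + \sqrt{1936 + 3^{2}}\right) = \left(1802 + 95\right) + \left(3 + \sqrt{1936 + 9}\right) = 1897 + \left(3 + \sqrt{1945}\right) = 1900 + \sqrt{1945}$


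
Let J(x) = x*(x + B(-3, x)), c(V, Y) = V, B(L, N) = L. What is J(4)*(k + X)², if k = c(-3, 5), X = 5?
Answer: 16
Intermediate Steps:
k = -3
J(x) = x*(-3 + x) (J(x) = x*(x - 3) = x*(-3 + x))
J(4)*(k + X)² = (4*(-3 + 4))*(-3 + 5)² = (4*1)*2² = 4*4 = 16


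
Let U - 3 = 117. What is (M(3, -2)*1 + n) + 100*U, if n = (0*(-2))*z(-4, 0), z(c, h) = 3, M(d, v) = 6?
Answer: 12006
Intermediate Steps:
U = 120 (U = 3 + 117 = 120)
n = 0 (n = (0*(-2))*3 = 0*3 = 0)
(M(3, -2)*1 + n) + 100*U = (6*1 + 0) + 100*120 = (6 + 0) + 12000 = 6 + 12000 = 12006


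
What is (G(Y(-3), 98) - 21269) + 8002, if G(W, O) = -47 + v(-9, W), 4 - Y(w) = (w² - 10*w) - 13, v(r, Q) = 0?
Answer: -13314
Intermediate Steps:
Y(w) = 17 - w² + 10*w (Y(w) = 4 - ((w² - 10*w) - 13) = 4 - (-13 + w² - 10*w) = 4 + (13 - w² + 10*w) = 17 - w² + 10*w)
G(W, O) = -47 (G(W, O) = -47 + 0 = -47)
(G(Y(-3), 98) - 21269) + 8002 = (-47 - 21269) + 8002 = -21316 + 8002 = -13314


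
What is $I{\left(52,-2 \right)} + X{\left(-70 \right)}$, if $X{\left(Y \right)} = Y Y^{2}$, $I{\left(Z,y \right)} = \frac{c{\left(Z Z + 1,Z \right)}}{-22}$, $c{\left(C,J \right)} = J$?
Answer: $- \frac{3773026}{11} \approx -3.43 \cdot 10^{5}$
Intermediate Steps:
$I{\left(Z,y \right)} = - \frac{Z}{22}$ ($I{\left(Z,y \right)} = \frac{Z}{-22} = Z \left(- \frac{1}{22}\right) = - \frac{Z}{22}$)
$X{\left(Y \right)} = Y^{3}$
$I{\left(52,-2 \right)} + X{\left(-70 \right)} = \left(- \frac{1}{22}\right) 52 + \left(-70\right)^{3} = - \frac{26}{11} - 343000 = - \frac{3773026}{11}$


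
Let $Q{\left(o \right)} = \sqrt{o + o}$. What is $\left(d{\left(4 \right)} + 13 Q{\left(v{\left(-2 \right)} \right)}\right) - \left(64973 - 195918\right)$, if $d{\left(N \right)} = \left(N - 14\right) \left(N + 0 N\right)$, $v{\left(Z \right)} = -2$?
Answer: $130905 + 26 i \approx 1.3091 \cdot 10^{5} + 26.0 i$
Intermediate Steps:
$d{\left(N \right)} = N \left(-14 + N\right)$ ($d{\left(N \right)} = \left(-14 + N\right) \left(N + 0\right) = \left(-14 + N\right) N = N \left(-14 + N\right)$)
$Q{\left(o \right)} = \sqrt{2} \sqrt{o}$ ($Q{\left(o \right)} = \sqrt{2 o} = \sqrt{2} \sqrt{o}$)
$\left(d{\left(4 \right)} + 13 Q{\left(v{\left(-2 \right)} \right)}\right) - \left(64973 - 195918\right) = \left(4 \left(-14 + 4\right) + 13 \sqrt{2} \sqrt{-2}\right) - \left(64973 - 195918\right) = \left(4 \left(-10\right) + 13 \sqrt{2} i \sqrt{2}\right) - -130945 = \left(-40 + 13 \cdot 2 i\right) + 130945 = \left(-40 + 26 i\right) + 130945 = 130905 + 26 i$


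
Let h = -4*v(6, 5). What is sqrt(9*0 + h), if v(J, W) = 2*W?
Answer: 2*I*sqrt(10) ≈ 6.3246*I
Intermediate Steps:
h = -40 (h = -8*5 = -4*10 = -40)
sqrt(9*0 + h) = sqrt(9*0 - 40) = sqrt(0 - 40) = sqrt(-40) = 2*I*sqrt(10)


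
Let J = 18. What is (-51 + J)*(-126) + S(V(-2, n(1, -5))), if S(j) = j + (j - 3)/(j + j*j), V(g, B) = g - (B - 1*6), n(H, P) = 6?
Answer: 8307/2 ≈ 4153.5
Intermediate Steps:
V(g, B) = 6 + g - B (V(g, B) = g - (B - 6) = g - (-6 + B) = g + (6 - B) = 6 + g - B)
S(j) = j + (-3 + j)/(j + j**2)
(-51 + J)*(-126) + S(V(-2, n(1, -5))) = (-51 + 18)*(-126) + (-3 + (6 - 2 - 1*6) + (6 - 2 - 1*6)**2 + (6 - 2 - 1*6)**3)/((6 - 2 - 1*6)*(1 + (6 - 2 - 1*6))) = -33*(-126) + (-3 + (6 - 2 - 6) + (6 - 2 - 6)**2 + (6 - 2 - 6)**3)/((6 - 2 - 6)*(1 + (6 - 2 - 6))) = 4158 + (-3 - 2 + (-2)**2 + (-2)**3)/((-2)*(1 - 2)) = 4158 - 1/2*(-3 - 2 + 4 - 8)/(-1) = 4158 - 1/2*(-1)*(-9) = 4158 - 9/2 = 8307/2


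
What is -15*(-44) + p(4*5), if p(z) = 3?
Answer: 663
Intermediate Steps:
-15*(-44) + p(4*5) = -15*(-44) + 3 = 660 + 3 = 663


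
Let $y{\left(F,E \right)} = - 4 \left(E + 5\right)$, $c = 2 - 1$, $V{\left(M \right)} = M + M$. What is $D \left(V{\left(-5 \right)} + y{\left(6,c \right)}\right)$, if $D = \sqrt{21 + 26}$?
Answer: $- 34 \sqrt{47} \approx -233.09$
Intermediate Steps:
$V{\left(M \right)} = 2 M$
$c = 1$ ($c = 2 - 1 = 1$)
$y{\left(F,E \right)} = -20 - 4 E$ ($y{\left(F,E \right)} = - 4 \left(5 + E\right) = -20 - 4 E$)
$D = \sqrt{47} \approx 6.8557$
$D \left(V{\left(-5 \right)} + y{\left(6,c \right)}\right) = \sqrt{47} \left(2 \left(-5\right) - 24\right) = \sqrt{47} \left(-10 - 24\right) = \sqrt{47} \left(-34\right) = - 34 \sqrt{47}$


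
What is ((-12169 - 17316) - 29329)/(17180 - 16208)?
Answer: -29407/486 ≈ -60.508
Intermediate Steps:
((-12169 - 17316) - 29329)/(17180 - 16208) = (-29485 - 29329)/972 = -58814*1/972 = -29407/486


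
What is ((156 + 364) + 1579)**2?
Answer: 4405801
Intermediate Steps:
((156 + 364) + 1579)**2 = (520 + 1579)**2 = 2099**2 = 4405801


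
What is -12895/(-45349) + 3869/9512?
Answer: 298112521/431359688 ≈ 0.69110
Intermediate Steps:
-12895/(-45349) + 3869/9512 = -12895*(-1/45349) + 3869*(1/9512) = 12895/45349 + 3869/9512 = 298112521/431359688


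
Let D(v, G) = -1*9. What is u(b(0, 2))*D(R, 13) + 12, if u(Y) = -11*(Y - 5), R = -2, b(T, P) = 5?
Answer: 12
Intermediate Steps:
u(Y) = 55 - 11*Y (u(Y) = -11*(-5 + Y) = 55 - 11*Y)
D(v, G) = -9
u(b(0, 2))*D(R, 13) + 12 = (55 - 11*5)*(-9) + 12 = (55 - 55)*(-9) + 12 = 0*(-9) + 12 = 0 + 12 = 12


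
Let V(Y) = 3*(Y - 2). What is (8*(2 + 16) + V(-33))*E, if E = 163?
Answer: 6357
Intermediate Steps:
V(Y) = -6 + 3*Y (V(Y) = 3*(-2 + Y) = -6 + 3*Y)
(8*(2 + 16) + V(-33))*E = (8*(2 + 16) + (-6 + 3*(-33)))*163 = (8*18 + (-6 - 99))*163 = (144 - 105)*163 = 39*163 = 6357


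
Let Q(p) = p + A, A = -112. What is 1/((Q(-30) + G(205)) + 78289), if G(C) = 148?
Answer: 1/78295 ≈ 1.2772e-5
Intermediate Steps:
Q(p) = -112 + p (Q(p) = p - 112 = -112 + p)
1/((Q(-30) + G(205)) + 78289) = 1/(((-112 - 30) + 148) + 78289) = 1/((-142 + 148) + 78289) = 1/(6 + 78289) = 1/78295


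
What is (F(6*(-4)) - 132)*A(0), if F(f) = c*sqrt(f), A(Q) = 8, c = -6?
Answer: -1056 - 96*I*sqrt(6) ≈ -1056.0 - 235.15*I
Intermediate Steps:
F(f) = -6*sqrt(f)
(F(6*(-4)) - 132)*A(0) = (-6*2*I*sqrt(6) - 132)*8 = (-12*I*sqrt(6) - 132)*8 = (-132 - 12*I*sqrt(6))*8 = -1056 - 96*I*sqrt(6)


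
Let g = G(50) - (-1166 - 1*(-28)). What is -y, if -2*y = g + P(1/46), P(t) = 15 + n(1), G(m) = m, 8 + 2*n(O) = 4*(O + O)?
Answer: 1203/2 ≈ 601.50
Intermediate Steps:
n(O) = -4 + 4*O (n(O) = -4 + (4*(O + O))/2 = -4 + (4*(2*O))/2 = -4 + (8*O)/2 = -4 + 4*O)
g = 1188 (g = 50 - (-1166 - 1*(-28)) = 50 - (-1166 + 28) = 50 - 1*(-1138) = 50 + 1138 = 1188)
P(t) = 15 (P(t) = 15 + (-4 + 4*1) = 15 + (-4 + 4) = 15 + 0 = 15)
y = -1203/2 (y = -(1188 + 15)/2 = -1/2*1203 = -1203/2 ≈ -601.50)
-y = -1*(-1203/2) = 1203/2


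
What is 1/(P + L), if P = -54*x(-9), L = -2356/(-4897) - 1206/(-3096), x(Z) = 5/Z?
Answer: 842284/26001851 ≈ 0.032393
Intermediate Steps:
L = 733331/842284 (L = -2356*(-1/4897) - 1206*(-1/3096) = 2356/4897 + 67/172 = 733331/842284 ≈ 0.87065)
P = 30 (P = -270/(-9) = -270*(-1)/9 = -54*(-5/9) = 30)
1/(P + L) = 1/(30 + 733331/842284) = 1/(26001851/842284) = 842284/26001851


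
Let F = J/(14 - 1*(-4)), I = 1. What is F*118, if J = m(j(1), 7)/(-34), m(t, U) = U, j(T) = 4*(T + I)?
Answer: -413/306 ≈ -1.3497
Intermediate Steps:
j(T) = 4 + 4*T (j(T) = 4*(T + 1) = 4*(1 + T) = 4 + 4*T)
J = -7/34 (J = 7/(-34) = 7*(-1/34) = -7/34 ≈ -0.20588)
F = -7/612 (F = -7/(34*(14 - 1*(-4))) = -7/(34*(14 + 4)) = -7/34/18 = -7/34*1/18 = -7/612 ≈ -0.011438)
F*118 = -7/612*118 = -413/306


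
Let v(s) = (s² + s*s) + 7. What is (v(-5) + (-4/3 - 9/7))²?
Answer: 1304164/441 ≈ 2957.3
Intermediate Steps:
v(s) = 7 + 2*s² (v(s) = (s² + s²) + 7 = 2*s² + 7 = 7 + 2*s²)
(v(-5) + (-4/3 - 9/7))² = ((7 + 2*(-5)²) + (-4/3 - 9/7))² = ((7 + 2*25) + (-4*⅓ - 9*⅐))² = ((7 + 50) + (-4/3 - 9/7))² = (57 - 55/21)² = (1142/21)² = 1304164/441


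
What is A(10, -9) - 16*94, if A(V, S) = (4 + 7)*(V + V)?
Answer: -1284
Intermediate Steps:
A(V, S) = 22*V (A(V, S) = 11*(2*V) = 22*V)
A(10, -9) - 16*94 = 22*10 - 16*94 = 220 - 1504 = -1284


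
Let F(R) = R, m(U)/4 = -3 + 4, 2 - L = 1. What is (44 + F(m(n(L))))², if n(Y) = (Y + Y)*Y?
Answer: 2304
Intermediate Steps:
L = 1 (L = 2 - 1*1 = 2 - 1 = 1)
n(Y) = 2*Y² (n(Y) = (2*Y)*Y = 2*Y²)
m(U) = 4 (m(U) = 4*(-3 + 4) = 4*1 = 4)
(44 + F(m(n(L))))² = (44 + 4)² = 48² = 2304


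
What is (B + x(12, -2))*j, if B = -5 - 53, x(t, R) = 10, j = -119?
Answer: 5712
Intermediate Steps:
B = -58
(B + x(12, -2))*j = (-58 + 10)*(-119) = -48*(-119) = 5712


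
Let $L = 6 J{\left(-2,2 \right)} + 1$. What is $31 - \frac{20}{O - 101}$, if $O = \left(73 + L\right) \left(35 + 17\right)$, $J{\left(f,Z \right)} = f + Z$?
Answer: $\frac{116137}{3747} \approx 30.995$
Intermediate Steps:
$J{\left(f,Z \right)} = Z + f$
$L = 1$ ($L = 6 \left(2 - 2\right) + 1 = 6 \cdot 0 + 1 = 0 + 1 = 1$)
$O = 3848$ ($O = \left(73 + 1\right) \left(35 + 17\right) = 74 \cdot 52 = 3848$)
$31 - \frac{20}{O - 101} = 31 - \frac{20}{3848 - 101} = 31 - \frac{20}{3747} = \frac{116137}{3747}$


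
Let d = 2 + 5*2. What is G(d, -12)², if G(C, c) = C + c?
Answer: 0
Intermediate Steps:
d = 12 (d = 2 + 10 = 12)
G(d, -12)² = (12 - 12)² = 0² = 0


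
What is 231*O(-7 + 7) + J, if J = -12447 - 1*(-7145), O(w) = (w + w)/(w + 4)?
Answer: -5302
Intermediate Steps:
O(w) = 2*w/(4 + w) (O(w) = (2*w)/(4 + w) = 2*w/(4 + w))
J = -5302 (J = -12447 + 7145 = -5302)
231*O(-7 + 7) + J = 231*(2*(-7 + 7)/(4 + (-7 + 7))) - 5302 = 231*(2*0/(4 + 0)) - 5302 = 231*(2*0/4) - 5302 = 231*(2*0*(1/4)) - 5302 = 231*0 - 5302 = 0 - 5302 = -5302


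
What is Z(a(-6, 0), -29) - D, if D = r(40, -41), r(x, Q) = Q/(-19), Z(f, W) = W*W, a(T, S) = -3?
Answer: 15938/19 ≈ 838.84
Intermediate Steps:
Z(f, W) = W**2
r(x, Q) = -Q/19 (r(x, Q) = Q*(-1/19) = -Q/19)
D = 41/19 (D = -1/19*(-41) = 41/19 ≈ 2.1579)
Z(a(-6, 0), -29) - D = (-29)**2 - 1*41/19 = 841 - 41/19 = 15938/19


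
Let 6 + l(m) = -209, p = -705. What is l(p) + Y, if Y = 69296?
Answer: 69081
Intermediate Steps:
l(m) = -215 (l(m) = -6 - 209 = -215)
l(p) + Y = -215 + 69296 = 69081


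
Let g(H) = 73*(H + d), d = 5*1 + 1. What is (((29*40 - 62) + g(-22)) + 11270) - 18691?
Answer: -7491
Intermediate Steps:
d = 6 (d = 5 + 1 = 6)
g(H) = 438 + 73*H (g(H) = 73*(H + 6) = 73*(6 + H) = 438 + 73*H)
(((29*40 - 62) + g(-22)) + 11270) - 18691 = (((29*40 - 62) + (438 + 73*(-22))) + 11270) - 18691 = (((1160 - 62) + (438 - 1606)) + 11270) - 18691 = ((1098 - 1168) + 11270) - 18691 = (-70 + 11270) - 18691 = 11200 - 18691 = -7491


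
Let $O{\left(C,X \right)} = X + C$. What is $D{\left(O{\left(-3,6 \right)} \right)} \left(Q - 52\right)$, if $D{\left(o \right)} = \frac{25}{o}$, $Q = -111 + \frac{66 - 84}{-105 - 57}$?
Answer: $- \frac{36650}{27} \approx -1357.4$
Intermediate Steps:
$Q = - \frac{998}{9}$ ($Q = -111 - \frac{18}{-162} = -111 - - \frac{1}{9} = -111 + \frac{1}{9} = - \frac{998}{9} \approx -110.89$)
$O{\left(C,X \right)} = C + X$
$D{\left(O{\left(-3,6 \right)} \right)} \left(Q - 52\right) = \frac{25}{-3 + 6} \left(- \frac{998}{9} - 52\right) = \frac{25}{3} \left(- \frac{998}{9} - 52\right) = 25 \cdot \frac{1}{3} \left(- \frac{1466}{9}\right) = \frac{25}{3} \left(- \frac{1466}{9}\right) = - \frac{36650}{27}$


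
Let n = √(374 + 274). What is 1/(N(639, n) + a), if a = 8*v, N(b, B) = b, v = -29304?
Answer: -1/233793 ≈ -4.2773e-6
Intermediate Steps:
n = 18*√2 (n = √648 = 18*√2 ≈ 25.456)
a = -234432 (a = 8*(-29304) = -234432)
1/(N(639, n) + a) = 1/(639 - 234432) = 1/(-233793) = -1/233793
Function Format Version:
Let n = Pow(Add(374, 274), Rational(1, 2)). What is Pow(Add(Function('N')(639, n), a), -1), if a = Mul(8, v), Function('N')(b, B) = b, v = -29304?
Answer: Rational(-1, 233793) ≈ -4.2773e-6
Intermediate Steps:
n = Mul(18, Pow(2, Rational(1, 2))) (n = Pow(648, Rational(1, 2)) = Mul(18, Pow(2, Rational(1, 2))) ≈ 25.456)
a = -234432 (a = Mul(8, -29304) = -234432)
Pow(Add(Function('N')(639, n), a), -1) = Pow(Add(639, -234432), -1) = Pow(-233793, -1) = Rational(-1, 233793)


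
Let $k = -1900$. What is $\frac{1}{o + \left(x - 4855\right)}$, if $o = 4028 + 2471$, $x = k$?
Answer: $- \frac{1}{256} \approx -0.0039063$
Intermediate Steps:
$x = -1900$
$o = 6499$
$\frac{1}{o + \left(x - 4855\right)} = \frac{1}{6499 - 6755} = \frac{1}{-256} = - \frac{1}{256}$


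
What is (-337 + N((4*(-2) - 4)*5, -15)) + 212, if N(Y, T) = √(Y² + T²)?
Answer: -125 + 15*√17 ≈ -63.153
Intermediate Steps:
N(Y, T) = √(T² + Y²)
(-337 + N((4*(-2) - 4)*5, -15)) + 212 = (-337 + √((-15)² + ((4*(-2) - 4)*5)²)) + 212 = (-337 + √(225 + ((-8 - 4)*5)²)) + 212 = (-337 + √(225 + (-12*5)²)) + 212 = (-337 + √(225 + (-60)²)) + 212 = (-337 + √(225 + 3600)) + 212 = (-337 + √3825) + 212 = (-337 + 15*√17) + 212 = -125 + 15*√17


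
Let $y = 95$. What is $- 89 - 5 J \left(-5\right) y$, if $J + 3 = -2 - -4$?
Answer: $211375$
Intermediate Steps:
$J = -1$ ($J = -3 - -2 = -3 + \left(-2 + 4\right) = -3 + 2 = -1$)
$- 89 - 5 J \left(-5\right) y = - 89 \left(-5\right) \left(-1\right) \left(-5\right) 95 = - 89 \cdot 5 \left(-5\right) 95 = \left(-89\right) \left(-25\right) 95 = 2225 \cdot 95 = 211375$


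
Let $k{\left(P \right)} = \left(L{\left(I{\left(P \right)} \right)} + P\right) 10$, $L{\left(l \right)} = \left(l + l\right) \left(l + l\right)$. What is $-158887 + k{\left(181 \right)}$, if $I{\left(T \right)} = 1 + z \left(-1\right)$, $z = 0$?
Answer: $-157037$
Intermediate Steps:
$I{\left(T \right)} = 1$ ($I{\left(T \right)} = 1 + 0 \left(-1\right) = 1 + 0 = 1$)
$L{\left(l \right)} = 4 l^{2}$ ($L{\left(l \right)} = 2 l 2 l = 4 l^{2}$)
$k{\left(P \right)} = 40 + 10 P$ ($k{\left(P \right)} = \left(4 \cdot 1^{2} + P\right) 10 = \left(4 \cdot 1 + P\right) 10 = \left(4 + P\right) 10 = 40 + 10 P$)
$-158887 + k{\left(181 \right)} = -158887 + \left(40 + 10 \cdot 181\right) = -158887 + \left(40 + 1810\right) = -158887 + 1850 = -157037$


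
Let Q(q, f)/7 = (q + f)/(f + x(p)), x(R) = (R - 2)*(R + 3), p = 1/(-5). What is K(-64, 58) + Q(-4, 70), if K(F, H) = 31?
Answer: 1453/38 ≈ 38.237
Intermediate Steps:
p = -⅕ (p = 1*(-⅕) = -⅕ ≈ -0.20000)
x(R) = (-2 + R)*(3 + R)
Q(q, f) = 7*(f + q)/(-154/25 + f) (Q(q, f) = 7*((q + f)/(f + (-6 - ⅕ + (-⅕)²))) = 7*((f + q)/(f + (-6 - ⅕ + 1/25))) = 7*((f + q)/(f - 154/25)) = 7*((f + q)/(-154/25 + f)) = 7*(f + q)/(-154/25 + f))
K(-64, 58) + Q(-4, 70) = 31 + 175*(70 - 4)/(-154 + 25*70) = 31 + 175*66/(-154 + 1750) = 31 + 175*66/1596 = 31 + 175*(1/1596)*66 = 31 + 275/38 = 1453/38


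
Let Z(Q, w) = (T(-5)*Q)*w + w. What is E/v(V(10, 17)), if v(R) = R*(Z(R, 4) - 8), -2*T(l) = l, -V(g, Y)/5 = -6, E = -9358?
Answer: -4679/4440 ≈ -1.0538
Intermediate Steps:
V(g, Y) = 30 (V(g, Y) = -5*(-6) = 30)
T(l) = -l/2
Z(Q, w) = w + 5*Q*w/2 (Z(Q, w) = ((-1/2*(-5))*Q)*w + w = (5*Q/2)*w + w = 5*Q*w/2 + w = w + 5*Q*w/2)
v(R) = R*(-4 + 10*R) (v(R) = R*((1/2)*4*(2 + 5*R) - 8) = R*((4 + 10*R) - 8) = R*(-4 + 10*R))
E/v(V(10, 17)) = -9358*1/(60*(-2 + 5*30)) = -9358*1/(60*(-2 + 150)) = -9358/(2*30*148) = -9358/8880 = -9358*1/8880 = -4679/4440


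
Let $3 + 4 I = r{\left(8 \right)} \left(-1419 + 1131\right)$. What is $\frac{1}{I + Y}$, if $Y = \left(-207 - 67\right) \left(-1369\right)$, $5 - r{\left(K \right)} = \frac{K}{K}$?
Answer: $\frac{4}{1499269} \approx 2.668 \cdot 10^{-6}$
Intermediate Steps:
$r{\left(K \right)} = 4$ ($r{\left(K \right)} = 5 - \frac{K}{K} = 5 - 1 = 4$)
$Y = 375106$ ($Y = \left(-274\right) \left(-1369\right) = 375106$)
$I = - \frac{1155}{4}$ ($I = - \frac{3}{4} + \frac{4 \left(-1419 + 1131\right)}{4} = - \frac{3}{4} + \frac{4 \left(-288\right)}{4} = - \frac{3}{4} + \frac{1}{4} \left(-1152\right) = - \frac{3}{4} - 288 = - \frac{1155}{4} \approx -288.75$)
$\frac{1}{I + Y} = \frac{1}{- \frac{1155}{4} + 375106} = \frac{1}{\frac{1499269}{4}} = \frac{4}{1499269}$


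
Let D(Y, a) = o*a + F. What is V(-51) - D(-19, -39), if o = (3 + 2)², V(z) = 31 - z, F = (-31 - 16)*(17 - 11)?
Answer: 1339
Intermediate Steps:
F = -282 (F = -47*6 = -282)
o = 25 (o = 5² = 25)
D(Y, a) = -282 + 25*a (D(Y, a) = 25*a - 282 = -282 + 25*a)
V(-51) - D(-19, -39) = (31 - 1*(-51)) - (-282 + 25*(-39)) = (31 + 51) - (-282 - 975) = 82 - 1*(-1257) = 82 + 1257 = 1339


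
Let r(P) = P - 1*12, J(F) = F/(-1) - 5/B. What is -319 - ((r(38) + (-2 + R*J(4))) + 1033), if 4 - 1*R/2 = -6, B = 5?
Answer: -1276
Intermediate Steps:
J(F) = -1 - F (J(F) = F/(-1) - 5/5 = F*(-1) - 5*⅕ = -F - 1 = -1 - F)
r(P) = -12 + P (r(P) = P - 12 = -12 + P)
R = 20 (R = 8 - 2*(-6) = 8 + 12 = 20)
-319 - ((r(38) + (-2 + R*J(4))) + 1033) = -319 - (((-12 + 38) + (-2 + 20*(-1 - 1*4))) + 1033) = -319 - ((26 + (-2 + 20*(-1 - 4))) + 1033) = -319 - ((26 + (-2 + 20*(-5))) + 1033) = -319 - ((26 + (-2 - 100)) + 1033) = -319 - ((26 - 102) + 1033) = -319 - (-76 + 1033) = -319 - 1*957 = -319 - 957 = -1276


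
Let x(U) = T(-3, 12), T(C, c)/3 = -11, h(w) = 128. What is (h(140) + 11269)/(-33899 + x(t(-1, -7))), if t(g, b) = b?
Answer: -11397/33932 ≈ -0.33588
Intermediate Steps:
T(C, c) = -33 (T(C, c) = 3*(-11) = -33)
x(U) = -33
(h(140) + 11269)/(-33899 + x(t(-1, -7))) = (128 + 11269)/(-33899 - 33) = 11397/(-33932) = 11397*(-1/33932) = -11397/33932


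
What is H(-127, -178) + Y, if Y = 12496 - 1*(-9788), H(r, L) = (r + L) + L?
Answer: 21801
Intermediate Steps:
H(r, L) = r + 2*L (H(r, L) = (L + r) + L = r + 2*L)
Y = 22284 (Y = 12496 + 9788 = 22284)
H(-127, -178) + Y = (-127 + 2*(-178)) + 22284 = (-127 - 356) + 22284 = -483 + 22284 = 21801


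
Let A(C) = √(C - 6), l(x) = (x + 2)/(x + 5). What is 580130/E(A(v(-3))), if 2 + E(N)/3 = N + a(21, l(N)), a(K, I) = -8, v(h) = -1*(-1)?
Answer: -1160260/63 - 116026*I*√5/63 ≈ -18417.0 - 4118.1*I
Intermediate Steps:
l(x) = (2 + x)/(5 + x)
v(h) = 1
A(C) = √(-6 + C)
E(N) = -30 + 3*N (E(N) = -6 + 3*(N - 8) = -6 + 3*(-8 + N) = -6 + (-24 + 3*N) = -30 + 3*N)
580130/E(A(v(-3))) = 580130/(-30 + 3*√(-6 + 1)) = 580130/(-30 + 3*√(-5)) = 580130/(-30 + 3*(I*√5)) = 580130/(-30 + 3*I*√5)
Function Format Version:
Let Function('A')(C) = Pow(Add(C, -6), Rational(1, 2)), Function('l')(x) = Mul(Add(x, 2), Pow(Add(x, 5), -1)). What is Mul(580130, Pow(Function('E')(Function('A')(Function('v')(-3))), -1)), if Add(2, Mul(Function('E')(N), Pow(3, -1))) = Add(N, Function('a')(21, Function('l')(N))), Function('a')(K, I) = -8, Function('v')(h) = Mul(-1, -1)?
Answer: Add(Rational(-1160260, 63), Mul(Rational(-116026, 63), I, Pow(5, Rational(1, 2)))) ≈ Add(-18417., Mul(-4118.1, I))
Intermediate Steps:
Function('l')(x) = Mul(Pow(Add(5, x), -1), Add(2, x)) (Function('l')(x) = Mul(Add(2, x), Pow(Add(5, x), -1)) = Mul(Pow(Add(5, x), -1), Add(2, x)))
Function('v')(h) = 1
Function('A')(C) = Pow(Add(-6, C), Rational(1, 2))
Function('E')(N) = Add(-30, Mul(3, N)) (Function('E')(N) = Add(-6, Mul(3, Add(N, -8))) = Add(-6, Mul(3, Add(-8, N))) = Add(-6, Add(-24, Mul(3, N))) = Add(-30, Mul(3, N)))
Mul(580130, Pow(Function('E')(Function('A')(Function('v')(-3))), -1)) = Mul(580130, Pow(Add(-30, Mul(3, Pow(Add(-6, 1), Rational(1, 2)))), -1)) = Mul(580130, Pow(Add(-30, Mul(3, Pow(-5, Rational(1, 2)))), -1)) = Mul(580130, Pow(Add(-30, Mul(3, Mul(I, Pow(5, Rational(1, 2))))), -1)) = Mul(580130, Pow(Add(-30, Mul(3, I, Pow(5, Rational(1, 2)))), -1))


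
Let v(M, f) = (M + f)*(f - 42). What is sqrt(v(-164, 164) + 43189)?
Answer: sqrt(43189) ≈ 207.82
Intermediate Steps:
v(M, f) = (-42 + f)*(M + f) (v(M, f) = (M + f)*(-42 + f) = (-42 + f)*(M + f))
sqrt(v(-164, 164) + 43189) = sqrt((164**2 - 42*(-164) - 42*164 - 164*164) + 43189) = sqrt((26896 + 6888 - 6888 - 26896) + 43189) = sqrt(0 + 43189) = sqrt(43189)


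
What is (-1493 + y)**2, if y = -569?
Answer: 4251844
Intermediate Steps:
(-1493 + y)**2 = (-1493 - 569)**2 = (-2062)**2 = 4251844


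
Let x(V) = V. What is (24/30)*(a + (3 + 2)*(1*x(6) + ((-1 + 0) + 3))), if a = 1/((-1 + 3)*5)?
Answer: 802/25 ≈ 32.080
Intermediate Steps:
a = 1/10 (a = 1/(2*5) = 1/10 ≈ 0.10000)
(24/30)*(a + (3 + 2)*(1*x(6) + ((-1 + 0) + 3))) = (24/30)*(1/10 + (3 + 2)*(1*6 + ((-1 + 0) + 3))) = (24*(1/30))*(1/10 + 5*(6 + (-1 + 3))) = 4*(1/10 + 5*(6 + 2))/5 = 4*(1/10 + 5*8)/5 = 4*(1/10 + 40)/5 = (4/5)*(401/10) = 802/25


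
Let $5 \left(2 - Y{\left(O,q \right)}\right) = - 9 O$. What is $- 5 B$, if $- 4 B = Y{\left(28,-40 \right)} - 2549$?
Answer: $- \frac{12483}{4} \approx -3120.8$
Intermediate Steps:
$Y{\left(O,q \right)} = 2 + \frac{9 O}{5}$ ($Y{\left(O,q \right)} = 2 - \frac{\left(-9\right) O}{5} = 2 + \frac{9 O}{5}$)
$B = \frac{12483}{20}$ ($B = - \frac{\left(2 + \frac{9}{5} \cdot 28\right) - 2549}{4} = - \frac{\left(2 + \frac{252}{5}\right) - 2549}{4} = - \frac{\frac{262}{5} - 2549}{4} = \left(- \frac{1}{4}\right) \left(- \frac{12483}{5}\right) = \frac{12483}{20} \approx 624.15$)
$- 5 B = \left(-5\right) \frac{12483}{20} = - \frac{12483}{4}$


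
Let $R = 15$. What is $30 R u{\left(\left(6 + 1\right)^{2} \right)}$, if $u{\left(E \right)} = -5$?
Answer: $-2250$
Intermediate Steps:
$30 R u{\left(\left(6 + 1\right)^{2} \right)} = 30 \cdot 15 \left(-5\right) = 450 \left(-5\right) = -2250$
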